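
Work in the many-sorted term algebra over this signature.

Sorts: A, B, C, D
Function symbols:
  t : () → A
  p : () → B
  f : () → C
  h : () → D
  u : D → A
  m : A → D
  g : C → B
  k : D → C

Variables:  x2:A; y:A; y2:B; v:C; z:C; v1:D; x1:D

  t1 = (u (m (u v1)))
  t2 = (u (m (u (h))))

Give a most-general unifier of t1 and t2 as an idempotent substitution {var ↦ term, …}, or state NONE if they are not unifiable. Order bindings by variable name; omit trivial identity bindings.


{v1 ↦ (h)}


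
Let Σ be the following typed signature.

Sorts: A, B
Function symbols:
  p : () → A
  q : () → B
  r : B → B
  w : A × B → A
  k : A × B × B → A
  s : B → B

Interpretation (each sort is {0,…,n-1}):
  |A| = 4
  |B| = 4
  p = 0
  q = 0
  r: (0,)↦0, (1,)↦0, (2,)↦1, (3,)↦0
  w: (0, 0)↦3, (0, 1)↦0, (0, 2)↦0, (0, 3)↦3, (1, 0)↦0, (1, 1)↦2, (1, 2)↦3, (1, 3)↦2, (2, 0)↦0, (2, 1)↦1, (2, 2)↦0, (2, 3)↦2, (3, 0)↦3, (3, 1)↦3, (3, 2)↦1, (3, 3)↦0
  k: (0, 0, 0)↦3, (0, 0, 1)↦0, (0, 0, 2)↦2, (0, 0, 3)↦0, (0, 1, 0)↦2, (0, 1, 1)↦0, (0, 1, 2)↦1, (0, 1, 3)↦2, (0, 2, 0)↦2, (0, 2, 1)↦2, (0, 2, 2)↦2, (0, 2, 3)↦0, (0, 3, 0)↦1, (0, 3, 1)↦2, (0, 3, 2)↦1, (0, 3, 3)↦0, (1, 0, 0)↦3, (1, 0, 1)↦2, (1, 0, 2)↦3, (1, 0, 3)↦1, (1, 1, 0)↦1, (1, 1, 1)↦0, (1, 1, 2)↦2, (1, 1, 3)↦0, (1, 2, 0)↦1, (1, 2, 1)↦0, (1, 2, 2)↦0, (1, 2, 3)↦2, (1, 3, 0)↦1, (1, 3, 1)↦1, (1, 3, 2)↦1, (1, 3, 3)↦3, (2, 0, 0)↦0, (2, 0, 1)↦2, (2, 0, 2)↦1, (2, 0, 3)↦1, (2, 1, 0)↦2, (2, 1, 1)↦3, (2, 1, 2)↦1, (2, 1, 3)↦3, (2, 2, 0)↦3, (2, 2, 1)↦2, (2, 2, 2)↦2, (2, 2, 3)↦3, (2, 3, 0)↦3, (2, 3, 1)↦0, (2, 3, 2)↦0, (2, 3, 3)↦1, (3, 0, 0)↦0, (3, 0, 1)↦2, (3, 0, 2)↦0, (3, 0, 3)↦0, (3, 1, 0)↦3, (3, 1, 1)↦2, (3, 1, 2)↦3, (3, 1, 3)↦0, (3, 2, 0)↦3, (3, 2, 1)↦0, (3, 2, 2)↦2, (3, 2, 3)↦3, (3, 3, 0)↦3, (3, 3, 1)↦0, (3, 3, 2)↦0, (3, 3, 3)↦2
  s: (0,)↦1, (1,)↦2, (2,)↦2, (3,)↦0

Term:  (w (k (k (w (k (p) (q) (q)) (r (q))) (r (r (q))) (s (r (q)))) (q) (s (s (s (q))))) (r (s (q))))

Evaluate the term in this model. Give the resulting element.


  p = 0
  q = 0
  q = 0
  (k (p) (q) (q)) = k(0, 0, 0) = 3
  q = 0
  (r (q)) = r(0,) = 0
  (w (k (p) (q) (q)) (r (q))) = w(3, 0) = 3
  q = 0
  (r (q)) = r(0,) = 0
  (r (r (q))) = r(0,) = 0
  q = 0
  (r (q)) = r(0,) = 0
  (s (r (q))) = s(0,) = 1
  (k (w (k (p) (q) (q)) (r (q))) (r (r (q))) (s (r (q)))) = k(3, 0, 1) = 2
  q = 0
  q = 0
  (s (q)) = s(0,) = 1
  (s (s (q))) = s(1,) = 2
  (s (s (s (q)))) = s(2,) = 2
  (k (k (w (k (p) (q) (q)) (r (q))) (r (r (q))) (s (r (q)))) (q) (s (s (s (q))))) = k(2, 0, 2) = 1
  q = 0
  (s (q)) = s(0,) = 1
  (r (s (q))) = r(1,) = 0
  (w (k (k (w (k (p) (q) (q)) (r (q))) (r (r (q))) (s (r (q)))) (q) (s (s (s (q))))) (r (s (q)))) = w(1, 0) = 0

value = 0


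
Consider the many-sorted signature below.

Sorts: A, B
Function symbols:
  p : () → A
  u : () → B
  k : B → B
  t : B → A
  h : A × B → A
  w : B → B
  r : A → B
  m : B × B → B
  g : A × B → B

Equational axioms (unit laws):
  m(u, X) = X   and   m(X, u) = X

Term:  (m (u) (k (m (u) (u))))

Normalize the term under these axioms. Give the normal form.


1. (m (u) (k (m (u) (u))))  →  (k (m (u) (u)))
2. (k (m (u) (u)))  →  (k (u))

normal form = (k (u))


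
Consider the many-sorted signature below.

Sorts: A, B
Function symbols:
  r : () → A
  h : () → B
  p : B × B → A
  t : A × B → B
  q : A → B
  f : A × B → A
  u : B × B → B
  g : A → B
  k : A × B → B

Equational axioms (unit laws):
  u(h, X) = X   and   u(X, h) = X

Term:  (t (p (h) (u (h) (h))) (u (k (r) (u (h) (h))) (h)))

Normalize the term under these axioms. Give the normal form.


1. (t (p (h) (u (h) (h))) (u (k (r) (u (h) (h))) (h)))  →  (t (p (h) (h)) (u (k (r) (u (h) (h))) (h)))
2. (t (p (h) (h)) (u (k (r) (u (h) (h))) (h)))  →  (t (p (h) (h)) (k (r) (u (h) (h))))
3. (t (p (h) (h)) (k (r) (u (h) (h))))  →  (t (p (h) (h)) (k (r) (h)))

normal form = (t (p (h) (h)) (k (r) (h)))


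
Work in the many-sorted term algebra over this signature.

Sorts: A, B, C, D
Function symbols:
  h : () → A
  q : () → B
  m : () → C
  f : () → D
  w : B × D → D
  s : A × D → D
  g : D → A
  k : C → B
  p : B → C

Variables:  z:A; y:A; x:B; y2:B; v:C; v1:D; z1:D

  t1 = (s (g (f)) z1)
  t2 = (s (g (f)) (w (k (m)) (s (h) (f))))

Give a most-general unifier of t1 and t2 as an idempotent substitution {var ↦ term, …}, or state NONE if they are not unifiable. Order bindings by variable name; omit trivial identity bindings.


{z1 ↦ (w (k (m)) (s (h) (f)))}


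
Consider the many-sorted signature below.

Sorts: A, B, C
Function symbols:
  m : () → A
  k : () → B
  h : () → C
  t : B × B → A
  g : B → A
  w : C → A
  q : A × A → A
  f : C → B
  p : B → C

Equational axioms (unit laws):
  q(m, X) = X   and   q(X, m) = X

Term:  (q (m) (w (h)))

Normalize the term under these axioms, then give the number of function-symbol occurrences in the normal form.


1. (q (m) (w (h)))  →  (w (h))
normal form: (w (h))

size = 2


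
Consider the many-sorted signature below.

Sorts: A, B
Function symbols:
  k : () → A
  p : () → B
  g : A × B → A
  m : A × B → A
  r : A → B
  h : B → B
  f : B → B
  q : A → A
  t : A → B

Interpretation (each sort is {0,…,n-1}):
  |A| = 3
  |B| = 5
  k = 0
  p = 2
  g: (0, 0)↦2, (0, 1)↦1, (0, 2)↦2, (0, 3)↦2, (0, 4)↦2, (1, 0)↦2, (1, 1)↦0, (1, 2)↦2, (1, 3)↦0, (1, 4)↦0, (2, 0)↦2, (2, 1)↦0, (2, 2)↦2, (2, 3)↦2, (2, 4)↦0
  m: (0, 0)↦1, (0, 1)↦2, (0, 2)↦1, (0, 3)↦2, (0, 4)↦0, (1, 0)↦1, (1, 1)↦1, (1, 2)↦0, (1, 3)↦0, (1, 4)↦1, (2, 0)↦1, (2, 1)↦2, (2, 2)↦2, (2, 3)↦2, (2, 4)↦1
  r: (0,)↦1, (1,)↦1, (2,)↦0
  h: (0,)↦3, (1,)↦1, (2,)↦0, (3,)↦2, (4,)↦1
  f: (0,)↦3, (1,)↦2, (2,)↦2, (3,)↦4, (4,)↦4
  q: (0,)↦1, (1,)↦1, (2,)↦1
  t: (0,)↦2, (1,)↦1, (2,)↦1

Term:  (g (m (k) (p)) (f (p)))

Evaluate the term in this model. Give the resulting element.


  k = 0
  p = 2
  (m (k) (p)) = m(0, 2) = 1
  p = 2
  (f (p)) = f(2,) = 2
  (g (m (k) (p)) (f (p))) = g(1, 2) = 2

value = 2


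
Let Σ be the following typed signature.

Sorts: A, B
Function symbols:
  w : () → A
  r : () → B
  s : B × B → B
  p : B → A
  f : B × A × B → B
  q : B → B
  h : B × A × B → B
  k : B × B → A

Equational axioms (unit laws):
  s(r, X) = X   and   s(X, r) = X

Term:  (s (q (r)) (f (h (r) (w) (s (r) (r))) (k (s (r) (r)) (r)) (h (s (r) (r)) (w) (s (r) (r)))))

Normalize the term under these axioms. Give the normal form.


normal form = (s (q (r)) (f (h (r) (w) (r)) (k (r) (r)) (h (r) (w) (r))))

1. (s (q (r)) (f (h (r) (w) (s (r) (r))) (k (s (r) (r)) (r)) (h (s (r) (r)) (w) (s (r) (r)))))  →  (s (q (r)) (f (h (r) (w) (r)) (k (s (r) (r)) (r)) (h (s (r) (r)) (w) (s (r) (r)))))
2. (s (q (r)) (f (h (r) (w) (r)) (k (s (r) (r)) (r)) (h (s (r) (r)) (w) (s (r) (r)))))  →  (s (q (r)) (f (h (r) (w) (r)) (k (r) (r)) (h (s (r) (r)) (w) (s (r) (r)))))
3. (s (q (r)) (f (h (r) (w) (r)) (k (r) (r)) (h (s (r) (r)) (w) (s (r) (r)))))  →  (s (q (r)) (f (h (r) (w) (r)) (k (r) (r)) (h (r) (w) (s (r) (r)))))
4. (s (q (r)) (f (h (r) (w) (r)) (k (r) (r)) (h (r) (w) (s (r) (r)))))  →  (s (q (r)) (f (h (r) (w) (r)) (k (r) (r)) (h (r) (w) (r))))


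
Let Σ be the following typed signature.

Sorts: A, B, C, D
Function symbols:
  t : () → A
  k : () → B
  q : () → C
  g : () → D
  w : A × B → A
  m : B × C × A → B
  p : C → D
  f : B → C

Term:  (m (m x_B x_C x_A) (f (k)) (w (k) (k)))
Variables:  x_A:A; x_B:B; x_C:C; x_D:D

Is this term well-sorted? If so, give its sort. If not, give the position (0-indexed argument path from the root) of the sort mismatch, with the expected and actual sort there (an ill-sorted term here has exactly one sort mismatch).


    x_B : B
    x_C : C
    x_A : A
  (m x_B x_C x_A) : B
    (k) : B
  (f (k)) : C
    (k) : B
    (k) : B
  (w (k) (k)) : ✗ arg 0 at [2, 0] has sort B, expected A

ill-sorted at position [2, 0]: expected A, got B


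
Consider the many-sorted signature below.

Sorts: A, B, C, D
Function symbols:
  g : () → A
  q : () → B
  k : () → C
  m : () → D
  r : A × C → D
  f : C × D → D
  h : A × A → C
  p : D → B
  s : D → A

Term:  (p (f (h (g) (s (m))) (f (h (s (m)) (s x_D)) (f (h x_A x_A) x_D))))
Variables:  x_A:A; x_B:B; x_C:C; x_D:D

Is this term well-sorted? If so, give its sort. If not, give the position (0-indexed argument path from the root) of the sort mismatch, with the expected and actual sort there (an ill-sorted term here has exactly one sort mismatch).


well-sorted; sort = B

      (g) : A
        (m) : D
      (s (m)) : A
    (h (g) (s (m))) : C
          (m) : D
        (s (m)) : A
          x_D : D
        (s x_D) : A
      (h (s (m)) (s x_D)) : C
          x_A : A
          x_A : A
        (h x_A x_A) : C
        x_D : D
      (f (h x_A x_A) x_D) : D
    (f (h (s (m)) (s x_D)) (f (h x_A x_A) x_D)) : D
  (f (h (g) (s (m))) (f (h (s (m)) (s x_D)) (f (h x_A x_A) x_D))) : D
(p (f (h (g) (s (m))) (f (h (s (m)) (s x_D)) (f (h x_A x_A) x_D)))) : B


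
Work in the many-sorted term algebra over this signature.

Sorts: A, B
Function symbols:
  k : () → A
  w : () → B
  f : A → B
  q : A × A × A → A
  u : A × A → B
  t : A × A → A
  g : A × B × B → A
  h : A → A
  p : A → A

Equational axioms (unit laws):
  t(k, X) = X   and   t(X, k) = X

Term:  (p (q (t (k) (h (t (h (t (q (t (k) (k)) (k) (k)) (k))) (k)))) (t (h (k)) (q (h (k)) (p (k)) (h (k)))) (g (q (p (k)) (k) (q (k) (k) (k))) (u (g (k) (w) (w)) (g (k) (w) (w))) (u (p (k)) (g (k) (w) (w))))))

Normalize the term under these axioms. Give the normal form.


1. (p (q (t (k) (h (t (h (t (q (t (k) (k)) (k) (k)) (k))) (k)))) (t (h (k)) (q (h (k)) (p (k)) (h (k)))) (g (q (p (k)) (k) (q (k) (k) (k))) (u (g (k) (w) (w)) (g (k) (w) (w))) (u (p (k)) (g (k) (w) (w))))))  →  (p (q (h (t (h (t (q (t (k) (k)) (k) (k)) (k))) (k))) (t (h (k)) (q (h (k)) (p (k)) (h (k)))) (g (q (p (k)) (k) (q (k) (k) (k))) (u (g (k) (w) (w)) (g (k) (w) (w))) (u (p (k)) (g (k) (w) (w))))))
2. (p (q (h (t (h (t (q (t (k) (k)) (k) (k)) (k))) (k))) (t (h (k)) (q (h (k)) (p (k)) (h (k)))) (g (q (p (k)) (k) (q (k) (k) (k))) (u (g (k) (w) (w)) (g (k) (w) (w))) (u (p (k)) (g (k) (w) (w))))))  →  (p (q (h (h (t (q (t (k) (k)) (k) (k)) (k)))) (t (h (k)) (q (h (k)) (p (k)) (h (k)))) (g (q (p (k)) (k) (q (k) (k) (k))) (u (g (k) (w) (w)) (g (k) (w) (w))) (u (p (k)) (g (k) (w) (w))))))
3. (p (q (h (h (t (q (t (k) (k)) (k) (k)) (k)))) (t (h (k)) (q (h (k)) (p (k)) (h (k)))) (g (q (p (k)) (k) (q (k) (k) (k))) (u (g (k) (w) (w)) (g (k) (w) (w))) (u (p (k)) (g (k) (w) (w))))))  →  (p (q (h (h (q (t (k) (k)) (k) (k)))) (t (h (k)) (q (h (k)) (p (k)) (h (k)))) (g (q (p (k)) (k) (q (k) (k) (k))) (u (g (k) (w) (w)) (g (k) (w) (w))) (u (p (k)) (g (k) (w) (w))))))
4. (p (q (h (h (q (t (k) (k)) (k) (k)))) (t (h (k)) (q (h (k)) (p (k)) (h (k)))) (g (q (p (k)) (k) (q (k) (k) (k))) (u (g (k) (w) (w)) (g (k) (w) (w))) (u (p (k)) (g (k) (w) (w))))))  →  (p (q (h (h (q (k) (k) (k)))) (t (h (k)) (q (h (k)) (p (k)) (h (k)))) (g (q (p (k)) (k) (q (k) (k) (k))) (u (g (k) (w) (w)) (g (k) (w) (w))) (u (p (k)) (g (k) (w) (w))))))

normal form = (p (q (h (h (q (k) (k) (k)))) (t (h (k)) (q (h (k)) (p (k)) (h (k)))) (g (q (p (k)) (k) (q (k) (k) (k))) (u (g (k) (w) (w)) (g (k) (w) (w))) (u (p (k)) (g (k) (w) (w))))))


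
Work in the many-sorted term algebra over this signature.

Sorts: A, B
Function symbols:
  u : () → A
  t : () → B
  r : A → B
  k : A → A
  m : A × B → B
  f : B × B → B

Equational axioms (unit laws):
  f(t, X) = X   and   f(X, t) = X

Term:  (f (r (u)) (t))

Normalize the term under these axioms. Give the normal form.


normal form = (r (u))

1. (f (r (u)) (t))  →  (r (u))


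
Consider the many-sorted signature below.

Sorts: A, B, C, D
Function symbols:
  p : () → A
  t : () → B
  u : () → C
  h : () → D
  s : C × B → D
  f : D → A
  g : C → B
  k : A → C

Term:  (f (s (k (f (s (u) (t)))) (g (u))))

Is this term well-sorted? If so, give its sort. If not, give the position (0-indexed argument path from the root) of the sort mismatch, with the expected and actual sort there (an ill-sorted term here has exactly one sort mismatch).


well-sorted; sort = A

          (u) : C
          (t) : B
        (s (u) (t)) : D
      (f (s (u) (t))) : A
    (k (f (s (u) (t)))) : C
      (u) : C
    (g (u)) : B
  (s (k (f (s (u) (t)))) (g (u))) : D
(f (s (k (f (s (u) (t)))) (g (u)))) : A


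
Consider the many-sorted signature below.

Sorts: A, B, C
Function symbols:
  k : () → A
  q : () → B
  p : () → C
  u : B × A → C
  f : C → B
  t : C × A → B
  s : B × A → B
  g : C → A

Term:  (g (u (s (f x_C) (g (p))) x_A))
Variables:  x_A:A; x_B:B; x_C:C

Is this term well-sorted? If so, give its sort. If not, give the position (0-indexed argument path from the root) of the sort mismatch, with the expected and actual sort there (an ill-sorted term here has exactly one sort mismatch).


        x_C : C
      (f x_C) : B
        (p) : C
      (g (p)) : A
    (s (f x_C) (g (p))) : B
    x_A : A
  (u (s (f x_C) (g (p))) x_A) : C
(g (u (s (f x_C) (g (p))) x_A)) : A

well-sorted; sort = A


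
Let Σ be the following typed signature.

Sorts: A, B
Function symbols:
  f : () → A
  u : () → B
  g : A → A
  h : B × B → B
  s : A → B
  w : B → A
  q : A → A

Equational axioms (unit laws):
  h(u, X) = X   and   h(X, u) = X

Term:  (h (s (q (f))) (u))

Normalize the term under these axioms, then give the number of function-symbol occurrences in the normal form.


1. (h (s (q (f))) (u))  →  (s (q (f)))
normal form: (s (q (f)))

size = 3


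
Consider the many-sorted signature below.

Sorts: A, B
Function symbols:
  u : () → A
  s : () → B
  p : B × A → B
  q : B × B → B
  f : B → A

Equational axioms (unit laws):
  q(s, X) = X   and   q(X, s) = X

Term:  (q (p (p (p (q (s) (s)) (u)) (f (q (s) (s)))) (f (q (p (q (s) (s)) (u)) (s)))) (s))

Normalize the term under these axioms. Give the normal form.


normal form = (p (p (p (s) (u)) (f (s))) (f (p (s) (u))))

1. (q (p (p (p (q (s) (s)) (u)) (f (q (s) (s)))) (f (q (p (q (s) (s)) (u)) (s)))) (s))  →  (p (p (p (q (s) (s)) (u)) (f (q (s) (s)))) (f (q (p (q (s) (s)) (u)) (s))))
2. (p (p (p (q (s) (s)) (u)) (f (q (s) (s)))) (f (q (p (q (s) (s)) (u)) (s))))  →  (p (p (p (s) (u)) (f (q (s) (s)))) (f (q (p (q (s) (s)) (u)) (s))))
3. (p (p (p (s) (u)) (f (q (s) (s)))) (f (q (p (q (s) (s)) (u)) (s))))  →  (p (p (p (s) (u)) (f (s))) (f (q (p (q (s) (s)) (u)) (s))))
4. (p (p (p (s) (u)) (f (s))) (f (q (p (q (s) (s)) (u)) (s))))  →  (p (p (p (s) (u)) (f (s))) (f (p (q (s) (s)) (u))))
5. (p (p (p (s) (u)) (f (s))) (f (p (q (s) (s)) (u))))  →  (p (p (p (s) (u)) (f (s))) (f (p (s) (u))))


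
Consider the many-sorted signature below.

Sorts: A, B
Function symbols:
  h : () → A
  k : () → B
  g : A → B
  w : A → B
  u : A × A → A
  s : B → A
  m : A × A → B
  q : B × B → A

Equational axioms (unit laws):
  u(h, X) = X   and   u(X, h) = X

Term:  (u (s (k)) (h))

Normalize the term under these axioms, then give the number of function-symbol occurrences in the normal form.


1. (u (s (k)) (h))  →  (s (k))
normal form: (s (k))

size = 2


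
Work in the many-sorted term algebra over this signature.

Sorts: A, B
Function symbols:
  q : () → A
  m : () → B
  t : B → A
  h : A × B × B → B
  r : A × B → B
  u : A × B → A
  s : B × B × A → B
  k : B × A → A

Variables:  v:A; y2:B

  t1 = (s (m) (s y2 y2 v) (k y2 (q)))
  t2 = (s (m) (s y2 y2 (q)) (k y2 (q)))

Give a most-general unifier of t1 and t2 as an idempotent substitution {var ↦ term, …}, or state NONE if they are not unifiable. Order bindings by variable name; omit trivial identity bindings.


{v ↦ (q)}


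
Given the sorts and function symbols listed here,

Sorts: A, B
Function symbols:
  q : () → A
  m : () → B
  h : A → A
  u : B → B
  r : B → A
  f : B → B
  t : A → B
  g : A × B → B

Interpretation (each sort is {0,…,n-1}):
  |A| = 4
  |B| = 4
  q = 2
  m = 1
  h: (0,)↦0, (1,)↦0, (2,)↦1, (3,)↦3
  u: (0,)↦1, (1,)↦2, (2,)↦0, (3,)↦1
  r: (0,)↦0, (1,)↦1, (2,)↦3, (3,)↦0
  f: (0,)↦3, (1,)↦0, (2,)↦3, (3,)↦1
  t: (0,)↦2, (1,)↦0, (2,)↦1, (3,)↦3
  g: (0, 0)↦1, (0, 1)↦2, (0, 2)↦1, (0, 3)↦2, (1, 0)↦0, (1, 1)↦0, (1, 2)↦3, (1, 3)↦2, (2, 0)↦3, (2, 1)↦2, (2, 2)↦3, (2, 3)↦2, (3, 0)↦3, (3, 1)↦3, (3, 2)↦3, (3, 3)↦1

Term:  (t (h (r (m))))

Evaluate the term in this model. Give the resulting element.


value = 2

  m = 1
  (r (m)) = r(1,) = 1
  (h (r (m))) = h(1,) = 0
  (t (h (r (m)))) = t(0,) = 2


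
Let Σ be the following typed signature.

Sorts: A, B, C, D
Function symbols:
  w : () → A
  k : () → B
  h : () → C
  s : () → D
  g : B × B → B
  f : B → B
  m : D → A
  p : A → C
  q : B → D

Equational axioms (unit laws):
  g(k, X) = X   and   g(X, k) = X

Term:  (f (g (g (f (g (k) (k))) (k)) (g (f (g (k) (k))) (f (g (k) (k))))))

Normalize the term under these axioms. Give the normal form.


normal form = (f (g (f (k)) (g (f (k)) (f (k)))))

1. (f (g (g (f (g (k) (k))) (k)) (g (f (g (k) (k))) (f (g (k) (k))))))  →  (f (g (f (g (k) (k))) (g (f (g (k) (k))) (f (g (k) (k))))))
2. (f (g (f (g (k) (k))) (g (f (g (k) (k))) (f (g (k) (k))))))  →  (f (g (f (k)) (g (f (g (k) (k))) (f (g (k) (k))))))
3. (f (g (f (k)) (g (f (g (k) (k))) (f (g (k) (k))))))  →  (f (g (f (k)) (g (f (k)) (f (g (k) (k))))))
4. (f (g (f (k)) (g (f (k)) (f (g (k) (k))))))  →  (f (g (f (k)) (g (f (k)) (f (k)))))


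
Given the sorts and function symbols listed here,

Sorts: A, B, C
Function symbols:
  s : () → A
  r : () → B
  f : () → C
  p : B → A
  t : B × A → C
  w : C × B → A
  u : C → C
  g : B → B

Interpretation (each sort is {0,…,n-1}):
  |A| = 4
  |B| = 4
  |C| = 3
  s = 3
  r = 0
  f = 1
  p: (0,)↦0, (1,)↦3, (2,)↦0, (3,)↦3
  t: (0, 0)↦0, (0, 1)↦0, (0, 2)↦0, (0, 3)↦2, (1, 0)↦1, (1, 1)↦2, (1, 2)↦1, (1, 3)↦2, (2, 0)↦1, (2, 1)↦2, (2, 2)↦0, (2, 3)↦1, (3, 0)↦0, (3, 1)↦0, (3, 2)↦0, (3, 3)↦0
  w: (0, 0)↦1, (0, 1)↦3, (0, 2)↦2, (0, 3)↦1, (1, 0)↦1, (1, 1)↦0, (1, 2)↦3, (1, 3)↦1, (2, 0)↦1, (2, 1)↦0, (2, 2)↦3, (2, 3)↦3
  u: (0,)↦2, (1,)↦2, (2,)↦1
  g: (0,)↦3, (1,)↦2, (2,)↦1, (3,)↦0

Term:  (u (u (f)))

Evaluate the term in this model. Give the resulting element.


value = 1

  f = 1
  (u (f)) = u(1,) = 2
  (u (u (f))) = u(2,) = 1


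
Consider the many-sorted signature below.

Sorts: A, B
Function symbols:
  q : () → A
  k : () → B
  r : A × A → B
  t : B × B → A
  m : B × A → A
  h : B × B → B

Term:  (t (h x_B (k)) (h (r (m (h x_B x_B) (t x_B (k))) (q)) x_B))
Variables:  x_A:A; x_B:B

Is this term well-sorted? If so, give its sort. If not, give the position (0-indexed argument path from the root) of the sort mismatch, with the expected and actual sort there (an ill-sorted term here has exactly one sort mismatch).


well-sorted; sort = A

    x_B : B
    (k) : B
  (h x_B (k)) : B
          x_B : B
          x_B : B
        (h x_B x_B) : B
          x_B : B
          (k) : B
        (t x_B (k)) : A
      (m (h x_B x_B) (t x_B (k))) : A
      (q) : A
    (r (m (h x_B x_B) (t x_B (k))) (q)) : B
    x_B : B
  (h (r (m (h x_B x_B) (t x_B (k))) (q)) x_B) : B
(t (h x_B (k)) (h (r (m (h x_B x_B) (t x_B (k))) (q)) x_B)) : A


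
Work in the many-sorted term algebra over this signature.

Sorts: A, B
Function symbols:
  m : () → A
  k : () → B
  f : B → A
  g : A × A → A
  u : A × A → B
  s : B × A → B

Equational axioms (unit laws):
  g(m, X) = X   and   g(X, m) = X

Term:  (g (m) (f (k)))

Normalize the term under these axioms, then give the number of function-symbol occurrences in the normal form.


size = 2

1. (g (m) (f (k)))  →  (f (k))
normal form: (f (k))


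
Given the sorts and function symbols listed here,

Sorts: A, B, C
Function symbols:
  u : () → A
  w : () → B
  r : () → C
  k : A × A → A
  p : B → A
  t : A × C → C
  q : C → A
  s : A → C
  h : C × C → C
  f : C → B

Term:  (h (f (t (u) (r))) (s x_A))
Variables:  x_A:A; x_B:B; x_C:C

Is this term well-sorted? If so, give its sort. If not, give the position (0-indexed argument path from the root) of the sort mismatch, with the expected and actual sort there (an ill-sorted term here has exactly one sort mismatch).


      (u) : A
      (r) : C
    (t (u) (r)) : C
  (f (t (u) (r))) : B
    x_A : A
  (s x_A) : C
(h (f (t (u) (r))) (s x_A)) : ✗ arg 0 at [0] has sort B, expected C

ill-sorted at position [0]: expected C, got B


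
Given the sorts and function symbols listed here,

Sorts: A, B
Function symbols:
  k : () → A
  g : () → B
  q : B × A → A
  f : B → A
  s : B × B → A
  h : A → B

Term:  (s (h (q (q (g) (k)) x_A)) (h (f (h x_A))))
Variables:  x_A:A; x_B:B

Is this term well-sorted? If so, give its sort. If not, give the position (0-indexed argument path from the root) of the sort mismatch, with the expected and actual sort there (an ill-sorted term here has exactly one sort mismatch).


ill-sorted at position [0, 0, 0]: expected B, got A

        (g) : B
        (k) : A
      (q (g) (k)) : A
      x_A : A
    (q (q (g) (k)) x_A) : ✗ arg 0 at [0, 0, 0] has sort A, expected B
        x_A : A
      (h x_A) : B
    (f (h x_A)) : A
  (h (f (h x_A))) : B


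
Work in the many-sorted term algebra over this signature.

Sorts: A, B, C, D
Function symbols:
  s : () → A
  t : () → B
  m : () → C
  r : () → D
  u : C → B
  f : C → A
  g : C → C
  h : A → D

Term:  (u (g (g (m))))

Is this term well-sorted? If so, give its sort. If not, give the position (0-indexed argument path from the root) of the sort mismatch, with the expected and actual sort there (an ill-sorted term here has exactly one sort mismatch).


      (m) : C
    (g (m)) : C
  (g (g (m))) : C
(u (g (g (m)))) : B

well-sorted; sort = B


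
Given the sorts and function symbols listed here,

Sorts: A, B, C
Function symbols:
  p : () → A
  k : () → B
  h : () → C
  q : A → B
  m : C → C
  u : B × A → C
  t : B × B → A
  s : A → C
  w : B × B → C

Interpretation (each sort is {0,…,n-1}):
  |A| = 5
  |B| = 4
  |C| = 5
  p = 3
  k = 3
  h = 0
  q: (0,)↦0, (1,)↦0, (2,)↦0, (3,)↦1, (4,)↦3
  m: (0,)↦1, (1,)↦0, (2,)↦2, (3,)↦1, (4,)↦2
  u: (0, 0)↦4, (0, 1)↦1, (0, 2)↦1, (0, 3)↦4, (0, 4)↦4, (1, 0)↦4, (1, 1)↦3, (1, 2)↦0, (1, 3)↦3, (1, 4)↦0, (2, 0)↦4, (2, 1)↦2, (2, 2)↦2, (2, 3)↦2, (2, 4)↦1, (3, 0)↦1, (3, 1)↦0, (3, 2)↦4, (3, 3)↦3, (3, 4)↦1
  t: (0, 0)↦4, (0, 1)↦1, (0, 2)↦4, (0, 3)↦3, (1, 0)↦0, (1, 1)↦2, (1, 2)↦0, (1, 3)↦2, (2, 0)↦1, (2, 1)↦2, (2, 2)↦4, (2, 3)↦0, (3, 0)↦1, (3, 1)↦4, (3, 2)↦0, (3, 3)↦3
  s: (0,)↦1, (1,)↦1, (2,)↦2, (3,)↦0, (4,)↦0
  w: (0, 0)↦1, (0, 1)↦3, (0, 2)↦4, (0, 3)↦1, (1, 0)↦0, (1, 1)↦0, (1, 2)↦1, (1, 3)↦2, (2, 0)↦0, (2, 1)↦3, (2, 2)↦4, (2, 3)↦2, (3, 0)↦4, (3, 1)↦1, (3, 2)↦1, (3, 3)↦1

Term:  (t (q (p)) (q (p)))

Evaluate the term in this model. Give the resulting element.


value = 2

  p = 3
  (q (p)) = q(3,) = 1
  p = 3
  (q (p)) = q(3,) = 1
  (t (q (p)) (q (p))) = t(1, 1) = 2


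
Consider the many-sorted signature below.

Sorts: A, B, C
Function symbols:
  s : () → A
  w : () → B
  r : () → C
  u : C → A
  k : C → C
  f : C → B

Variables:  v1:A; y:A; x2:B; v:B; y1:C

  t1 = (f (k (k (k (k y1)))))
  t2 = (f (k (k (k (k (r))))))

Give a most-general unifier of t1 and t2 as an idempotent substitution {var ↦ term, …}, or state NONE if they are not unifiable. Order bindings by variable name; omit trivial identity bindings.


{y1 ↦ (r)}


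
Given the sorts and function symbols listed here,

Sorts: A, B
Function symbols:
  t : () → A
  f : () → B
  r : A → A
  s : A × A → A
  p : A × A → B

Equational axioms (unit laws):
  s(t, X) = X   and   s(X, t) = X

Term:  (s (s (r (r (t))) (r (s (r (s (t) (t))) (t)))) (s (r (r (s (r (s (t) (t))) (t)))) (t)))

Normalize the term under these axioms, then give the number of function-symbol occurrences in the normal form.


size = 12

1. (s (s (r (r (t))) (r (s (r (s (t) (t))) (t)))) (s (r (r (s (r (s (t) (t))) (t)))) (t)))  →  (s (s (r (r (t))) (r (r (s (t) (t))))) (s (r (r (s (r (s (t) (t))) (t)))) (t)))
2. (s (s (r (r (t))) (r (r (s (t) (t))))) (s (r (r (s (r (s (t) (t))) (t)))) (t)))  →  (s (s (r (r (t))) (r (r (t)))) (s (r (r (s (r (s (t) (t))) (t)))) (t)))
3. (s (s (r (r (t))) (r (r (t)))) (s (r (r (s (r (s (t) (t))) (t)))) (t)))  →  (s (s (r (r (t))) (r (r (t)))) (r (r (s (r (s (t) (t))) (t)))))
4. (s (s (r (r (t))) (r (r (t)))) (r (r (s (r (s (t) (t))) (t)))))  →  (s (s (r (r (t))) (r (r (t)))) (r (r (r (s (t) (t))))))
5. (s (s (r (r (t))) (r (r (t)))) (r (r (r (s (t) (t))))))  →  (s (s (r (r (t))) (r (r (t)))) (r (r (r (t)))))
normal form: (s (s (r (r (t))) (r (r (t)))) (r (r (r (t)))))


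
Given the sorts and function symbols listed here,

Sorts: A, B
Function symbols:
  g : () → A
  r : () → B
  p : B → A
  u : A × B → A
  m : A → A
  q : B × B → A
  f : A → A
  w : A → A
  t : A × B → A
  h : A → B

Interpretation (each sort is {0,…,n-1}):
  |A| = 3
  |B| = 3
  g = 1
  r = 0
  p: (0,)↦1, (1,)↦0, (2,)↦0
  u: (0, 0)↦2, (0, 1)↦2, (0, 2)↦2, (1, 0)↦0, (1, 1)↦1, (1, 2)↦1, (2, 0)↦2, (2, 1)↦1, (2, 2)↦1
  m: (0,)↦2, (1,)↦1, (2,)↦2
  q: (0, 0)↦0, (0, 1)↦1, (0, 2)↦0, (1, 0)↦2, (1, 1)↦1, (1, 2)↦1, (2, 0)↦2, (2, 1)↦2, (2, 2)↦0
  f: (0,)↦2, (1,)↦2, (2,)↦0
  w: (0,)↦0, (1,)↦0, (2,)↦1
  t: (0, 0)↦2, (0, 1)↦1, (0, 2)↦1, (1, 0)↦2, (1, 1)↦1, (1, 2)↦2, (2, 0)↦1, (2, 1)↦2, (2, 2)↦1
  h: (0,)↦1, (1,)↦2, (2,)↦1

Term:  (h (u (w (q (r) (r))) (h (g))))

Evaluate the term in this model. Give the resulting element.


value = 1

  r = 0
  r = 0
  (q (r) (r)) = q(0, 0) = 0
  (w (q (r) (r))) = w(0,) = 0
  g = 1
  (h (g)) = h(1,) = 2
  (u (w (q (r) (r))) (h (g))) = u(0, 2) = 2
  (h (u (w (q (r) (r))) (h (g)))) = h(2,) = 1


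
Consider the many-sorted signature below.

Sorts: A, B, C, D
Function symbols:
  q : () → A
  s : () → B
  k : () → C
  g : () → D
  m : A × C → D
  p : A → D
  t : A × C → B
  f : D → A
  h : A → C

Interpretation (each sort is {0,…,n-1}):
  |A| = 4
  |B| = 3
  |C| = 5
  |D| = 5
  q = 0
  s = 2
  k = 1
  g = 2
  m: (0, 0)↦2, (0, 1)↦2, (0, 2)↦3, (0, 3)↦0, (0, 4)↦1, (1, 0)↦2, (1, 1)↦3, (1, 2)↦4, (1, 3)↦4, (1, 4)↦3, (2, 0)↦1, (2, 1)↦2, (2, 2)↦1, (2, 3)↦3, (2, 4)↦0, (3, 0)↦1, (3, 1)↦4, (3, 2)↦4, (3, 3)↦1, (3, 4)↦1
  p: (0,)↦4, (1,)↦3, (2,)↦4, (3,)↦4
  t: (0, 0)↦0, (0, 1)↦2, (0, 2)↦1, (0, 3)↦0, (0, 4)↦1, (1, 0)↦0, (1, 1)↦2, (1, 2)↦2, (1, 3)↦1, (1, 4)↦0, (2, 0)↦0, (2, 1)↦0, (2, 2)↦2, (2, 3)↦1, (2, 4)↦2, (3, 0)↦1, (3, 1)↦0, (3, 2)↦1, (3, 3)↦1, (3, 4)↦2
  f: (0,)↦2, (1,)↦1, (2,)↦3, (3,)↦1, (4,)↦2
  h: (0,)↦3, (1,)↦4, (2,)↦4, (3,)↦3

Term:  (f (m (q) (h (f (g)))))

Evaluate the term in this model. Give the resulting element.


  q = 0
  g = 2
  (f (g)) = f(2,) = 3
  (h (f (g))) = h(3,) = 3
  (m (q) (h (f (g)))) = m(0, 3) = 0
  (f (m (q) (h (f (g))))) = f(0,) = 2

value = 2


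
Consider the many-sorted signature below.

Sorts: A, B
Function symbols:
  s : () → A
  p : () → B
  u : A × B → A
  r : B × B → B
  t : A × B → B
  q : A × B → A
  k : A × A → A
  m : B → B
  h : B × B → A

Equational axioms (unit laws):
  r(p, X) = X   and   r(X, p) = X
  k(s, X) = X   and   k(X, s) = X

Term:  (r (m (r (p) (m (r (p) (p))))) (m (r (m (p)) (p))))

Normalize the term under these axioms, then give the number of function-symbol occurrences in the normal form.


size = 7

1. (r (m (r (p) (m (r (p) (p))))) (m (r (m (p)) (p))))  →  (r (m (m (r (p) (p)))) (m (r (m (p)) (p))))
2. (r (m (m (r (p) (p)))) (m (r (m (p)) (p))))  →  (r (m (m (p))) (m (r (m (p)) (p))))
3. (r (m (m (p))) (m (r (m (p)) (p))))  →  (r (m (m (p))) (m (m (p))))
normal form: (r (m (m (p))) (m (m (p))))


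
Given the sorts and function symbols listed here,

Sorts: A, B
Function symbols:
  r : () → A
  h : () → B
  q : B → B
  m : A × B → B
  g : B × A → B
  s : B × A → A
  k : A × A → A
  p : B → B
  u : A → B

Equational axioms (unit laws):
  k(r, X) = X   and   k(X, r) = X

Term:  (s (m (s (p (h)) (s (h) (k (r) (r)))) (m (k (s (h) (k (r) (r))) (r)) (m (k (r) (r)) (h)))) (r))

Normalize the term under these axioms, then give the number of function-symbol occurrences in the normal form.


size = 16

1. (s (m (s (p (h)) (s (h) (k (r) (r)))) (m (k (s (h) (k (r) (r))) (r)) (m (k (r) (r)) (h)))) (r))  →  (s (m (s (p (h)) (s (h) (r))) (m (k (s (h) (k (r) (r))) (r)) (m (k (r) (r)) (h)))) (r))
2. (s (m (s (p (h)) (s (h) (r))) (m (k (s (h) (k (r) (r))) (r)) (m (k (r) (r)) (h)))) (r))  →  (s (m (s (p (h)) (s (h) (r))) (m (s (h) (k (r) (r))) (m (k (r) (r)) (h)))) (r))
3. (s (m (s (p (h)) (s (h) (r))) (m (s (h) (k (r) (r))) (m (k (r) (r)) (h)))) (r))  →  (s (m (s (p (h)) (s (h) (r))) (m (s (h) (r)) (m (k (r) (r)) (h)))) (r))
4. (s (m (s (p (h)) (s (h) (r))) (m (s (h) (r)) (m (k (r) (r)) (h)))) (r))  →  (s (m (s (p (h)) (s (h) (r))) (m (s (h) (r)) (m (r) (h)))) (r))
normal form: (s (m (s (p (h)) (s (h) (r))) (m (s (h) (r)) (m (r) (h)))) (r))


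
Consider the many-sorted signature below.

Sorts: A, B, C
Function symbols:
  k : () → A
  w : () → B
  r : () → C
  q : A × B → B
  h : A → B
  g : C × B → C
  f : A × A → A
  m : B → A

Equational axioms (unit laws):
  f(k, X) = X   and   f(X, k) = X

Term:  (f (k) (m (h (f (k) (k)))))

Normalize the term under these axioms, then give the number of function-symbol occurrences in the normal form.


1. (f (k) (m (h (f (k) (k)))))  →  (m (h (f (k) (k))))
2. (m (h (f (k) (k))))  →  (m (h (k)))
normal form: (m (h (k)))

size = 3


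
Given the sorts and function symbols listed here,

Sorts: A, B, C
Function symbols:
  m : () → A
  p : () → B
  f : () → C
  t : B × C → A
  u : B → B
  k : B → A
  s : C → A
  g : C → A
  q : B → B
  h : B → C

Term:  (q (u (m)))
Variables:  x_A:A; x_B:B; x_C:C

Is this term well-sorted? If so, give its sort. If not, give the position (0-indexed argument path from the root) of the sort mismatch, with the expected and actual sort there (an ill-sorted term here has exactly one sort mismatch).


    (m) : A
  (u (m)) : ✗ arg 0 at [0, 0] has sort A, expected B

ill-sorted at position [0, 0]: expected B, got A


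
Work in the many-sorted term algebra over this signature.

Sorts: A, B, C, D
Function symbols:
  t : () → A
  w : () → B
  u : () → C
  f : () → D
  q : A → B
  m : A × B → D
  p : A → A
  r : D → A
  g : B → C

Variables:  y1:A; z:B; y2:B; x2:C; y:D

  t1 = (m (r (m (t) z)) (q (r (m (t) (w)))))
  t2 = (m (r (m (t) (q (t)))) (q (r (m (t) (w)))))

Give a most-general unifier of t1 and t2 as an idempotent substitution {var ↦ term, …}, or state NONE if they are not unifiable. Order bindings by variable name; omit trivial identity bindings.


{z ↦ (q (t))}


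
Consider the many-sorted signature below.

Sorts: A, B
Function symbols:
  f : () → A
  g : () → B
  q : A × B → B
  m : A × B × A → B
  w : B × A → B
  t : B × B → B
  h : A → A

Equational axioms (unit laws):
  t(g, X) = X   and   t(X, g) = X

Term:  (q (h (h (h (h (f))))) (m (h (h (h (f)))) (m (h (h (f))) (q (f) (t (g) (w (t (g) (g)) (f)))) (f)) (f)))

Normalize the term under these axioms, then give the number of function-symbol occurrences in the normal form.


1. (q (h (h (h (h (f))))) (m (h (h (h (f)))) (m (h (h (f))) (q (f) (t (g) (w (t (g) (g)) (f)))) (f)) (f)))  →  (q (h (h (h (h (f))))) (m (h (h (h (f)))) (m (h (h (f))) (q (f) (w (t (g) (g)) (f))) (f)) (f)))
2. (q (h (h (h (h (f))))) (m (h (h (h (f)))) (m (h (h (f))) (q (f) (w (t (g) (g)) (f))) (f)) (f)))  →  (q (h (h (h (h (f))))) (m (h (h (h (f)))) (m (h (h (f))) (q (f) (w (g) (f))) (f)) (f)))
normal form: (q (h (h (h (h (f))))) (m (h (h (h (f)))) (m (h (h (f))) (q (f) (w (g) (f))) (f)) (f)))

size = 22


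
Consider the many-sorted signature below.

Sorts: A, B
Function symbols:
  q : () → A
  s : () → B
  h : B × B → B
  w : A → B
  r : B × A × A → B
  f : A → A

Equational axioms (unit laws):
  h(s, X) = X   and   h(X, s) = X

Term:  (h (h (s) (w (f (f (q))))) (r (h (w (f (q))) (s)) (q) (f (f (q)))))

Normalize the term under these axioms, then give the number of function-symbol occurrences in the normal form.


size = 13

1. (h (h (s) (w (f (f (q))))) (r (h (w (f (q))) (s)) (q) (f (f (q)))))  →  (h (w (f (f (q)))) (r (h (w (f (q))) (s)) (q) (f (f (q)))))
2. (h (w (f (f (q)))) (r (h (w (f (q))) (s)) (q) (f (f (q)))))  →  (h (w (f (f (q)))) (r (w (f (q))) (q) (f (f (q)))))
normal form: (h (w (f (f (q)))) (r (w (f (q))) (q) (f (f (q)))))


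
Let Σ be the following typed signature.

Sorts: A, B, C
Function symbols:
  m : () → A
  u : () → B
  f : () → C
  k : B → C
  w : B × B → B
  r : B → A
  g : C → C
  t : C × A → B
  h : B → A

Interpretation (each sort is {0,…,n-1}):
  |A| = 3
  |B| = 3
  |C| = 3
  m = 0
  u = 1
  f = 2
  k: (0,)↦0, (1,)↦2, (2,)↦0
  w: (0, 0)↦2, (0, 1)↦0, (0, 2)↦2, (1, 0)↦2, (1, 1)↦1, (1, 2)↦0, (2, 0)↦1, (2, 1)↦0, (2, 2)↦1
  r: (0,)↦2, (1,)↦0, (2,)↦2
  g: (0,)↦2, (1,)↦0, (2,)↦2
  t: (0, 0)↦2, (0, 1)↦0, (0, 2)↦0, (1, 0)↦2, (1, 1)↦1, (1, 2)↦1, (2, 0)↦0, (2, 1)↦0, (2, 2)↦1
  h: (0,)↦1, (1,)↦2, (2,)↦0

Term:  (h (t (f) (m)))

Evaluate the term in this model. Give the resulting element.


value = 1

  f = 2
  m = 0
  (t (f) (m)) = t(2, 0) = 0
  (h (t (f) (m))) = h(0,) = 1


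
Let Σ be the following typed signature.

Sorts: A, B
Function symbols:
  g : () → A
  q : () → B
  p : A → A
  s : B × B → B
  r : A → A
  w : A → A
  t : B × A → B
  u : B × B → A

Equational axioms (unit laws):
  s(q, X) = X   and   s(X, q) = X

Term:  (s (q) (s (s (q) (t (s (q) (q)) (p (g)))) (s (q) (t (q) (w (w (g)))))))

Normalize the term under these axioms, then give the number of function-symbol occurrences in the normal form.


size = 10

1. (s (q) (s (s (q) (t (s (q) (q)) (p (g)))) (s (q) (t (q) (w (w (g)))))))  →  (s (s (q) (t (s (q) (q)) (p (g)))) (s (q) (t (q) (w (w (g))))))
2. (s (s (q) (t (s (q) (q)) (p (g)))) (s (q) (t (q) (w (w (g))))))  →  (s (t (s (q) (q)) (p (g))) (s (q) (t (q) (w (w (g))))))
3. (s (t (s (q) (q)) (p (g))) (s (q) (t (q) (w (w (g))))))  →  (s (t (q) (p (g))) (s (q) (t (q) (w (w (g))))))
4. (s (t (q) (p (g))) (s (q) (t (q) (w (w (g))))))  →  (s (t (q) (p (g))) (t (q) (w (w (g)))))
normal form: (s (t (q) (p (g))) (t (q) (w (w (g)))))


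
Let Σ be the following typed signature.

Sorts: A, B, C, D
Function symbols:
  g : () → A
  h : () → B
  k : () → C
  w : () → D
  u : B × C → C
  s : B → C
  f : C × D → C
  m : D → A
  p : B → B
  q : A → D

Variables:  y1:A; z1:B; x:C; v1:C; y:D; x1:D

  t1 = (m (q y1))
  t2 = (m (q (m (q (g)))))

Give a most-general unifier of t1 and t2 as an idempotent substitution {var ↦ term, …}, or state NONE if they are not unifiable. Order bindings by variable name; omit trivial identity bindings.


{y1 ↦ (m (q (g)))}


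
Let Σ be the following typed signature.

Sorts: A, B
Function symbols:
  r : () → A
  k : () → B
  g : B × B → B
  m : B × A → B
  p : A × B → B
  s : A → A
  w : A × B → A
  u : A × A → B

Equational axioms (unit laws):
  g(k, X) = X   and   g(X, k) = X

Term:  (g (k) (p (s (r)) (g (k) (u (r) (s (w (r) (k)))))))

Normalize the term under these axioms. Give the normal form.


normal form = (p (s (r)) (u (r) (s (w (r) (k)))))

1. (g (k) (p (s (r)) (g (k) (u (r) (s (w (r) (k)))))))  →  (p (s (r)) (g (k) (u (r) (s (w (r) (k))))))
2. (p (s (r)) (g (k) (u (r) (s (w (r) (k))))))  →  (p (s (r)) (u (r) (s (w (r) (k)))))


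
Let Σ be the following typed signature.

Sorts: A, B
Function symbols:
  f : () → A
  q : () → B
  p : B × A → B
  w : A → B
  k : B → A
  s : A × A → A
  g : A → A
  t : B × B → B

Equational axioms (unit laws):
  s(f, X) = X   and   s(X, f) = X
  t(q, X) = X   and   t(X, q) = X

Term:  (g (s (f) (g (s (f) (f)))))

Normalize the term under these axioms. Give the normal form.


1. (g (s (f) (g (s (f) (f)))))  →  (g (g (s (f) (f))))
2. (g (g (s (f) (f))))  →  (g (g (f)))

normal form = (g (g (f)))


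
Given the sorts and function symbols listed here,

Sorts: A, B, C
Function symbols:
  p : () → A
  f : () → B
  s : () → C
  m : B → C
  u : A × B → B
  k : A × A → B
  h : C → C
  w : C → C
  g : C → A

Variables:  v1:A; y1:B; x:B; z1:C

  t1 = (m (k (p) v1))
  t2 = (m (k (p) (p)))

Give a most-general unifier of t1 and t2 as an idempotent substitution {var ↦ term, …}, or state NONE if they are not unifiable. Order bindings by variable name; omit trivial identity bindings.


{v1 ↦ (p)}


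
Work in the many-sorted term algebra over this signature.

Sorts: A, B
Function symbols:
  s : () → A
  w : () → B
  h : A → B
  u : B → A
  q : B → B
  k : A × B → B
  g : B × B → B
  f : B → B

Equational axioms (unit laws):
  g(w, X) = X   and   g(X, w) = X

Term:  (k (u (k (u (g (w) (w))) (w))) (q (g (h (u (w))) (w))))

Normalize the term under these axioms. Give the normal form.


normal form = (k (u (k (u (w)) (w))) (q (h (u (w)))))

1. (k (u (k (u (g (w) (w))) (w))) (q (g (h (u (w))) (w))))  →  (k (u (k (u (w)) (w))) (q (g (h (u (w))) (w))))
2. (k (u (k (u (w)) (w))) (q (g (h (u (w))) (w))))  →  (k (u (k (u (w)) (w))) (q (h (u (w)))))


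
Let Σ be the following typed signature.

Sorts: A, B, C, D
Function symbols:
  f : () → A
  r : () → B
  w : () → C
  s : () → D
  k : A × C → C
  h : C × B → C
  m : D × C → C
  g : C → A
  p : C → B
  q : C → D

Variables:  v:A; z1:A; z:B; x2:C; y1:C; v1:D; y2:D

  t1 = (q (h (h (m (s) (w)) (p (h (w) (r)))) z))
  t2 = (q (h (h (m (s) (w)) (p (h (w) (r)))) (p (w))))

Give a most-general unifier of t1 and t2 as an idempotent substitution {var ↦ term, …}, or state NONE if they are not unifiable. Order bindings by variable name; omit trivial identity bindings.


{z ↦ (p (w))}


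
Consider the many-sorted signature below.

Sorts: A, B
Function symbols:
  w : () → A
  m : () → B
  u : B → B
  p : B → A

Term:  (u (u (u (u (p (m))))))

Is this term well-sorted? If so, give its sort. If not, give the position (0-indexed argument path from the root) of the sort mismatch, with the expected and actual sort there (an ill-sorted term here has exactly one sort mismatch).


          (m) : B
        (p (m)) : A
      (u (p (m))) : ✗ arg 0 at [0, 0, 0, 0] has sort A, expected B

ill-sorted at position [0, 0, 0, 0]: expected B, got A


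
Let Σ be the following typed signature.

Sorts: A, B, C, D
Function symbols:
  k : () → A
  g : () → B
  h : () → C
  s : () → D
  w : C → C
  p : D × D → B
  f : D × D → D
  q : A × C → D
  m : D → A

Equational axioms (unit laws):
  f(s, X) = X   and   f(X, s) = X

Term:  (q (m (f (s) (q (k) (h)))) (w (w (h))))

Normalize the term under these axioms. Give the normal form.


1. (q (m (f (s) (q (k) (h)))) (w (w (h))))  →  (q (m (q (k) (h))) (w (w (h))))

normal form = (q (m (q (k) (h))) (w (w (h))))


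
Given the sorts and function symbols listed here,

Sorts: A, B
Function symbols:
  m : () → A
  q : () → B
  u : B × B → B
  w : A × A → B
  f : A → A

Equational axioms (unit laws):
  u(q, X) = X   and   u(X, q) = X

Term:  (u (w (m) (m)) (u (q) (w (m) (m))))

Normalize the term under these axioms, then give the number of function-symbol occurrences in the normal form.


size = 7

1. (u (w (m) (m)) (u (q) (w (m) (m))))  →  (u (w (m) (m)) (w (m) (m)))
normal form: (u (w (m) (m)) (w (m) (m)))
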